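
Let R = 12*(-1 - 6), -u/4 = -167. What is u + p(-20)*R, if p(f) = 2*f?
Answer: 4028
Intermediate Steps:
u = 668 (u = -4*(-167) = 668)
R = -84 (R = 12*(-7) = -84)
u + p(-20)*R = 668 + (2*(-20))*(-84) = 668 - 40*(-84) = 668 + 3360 = 4028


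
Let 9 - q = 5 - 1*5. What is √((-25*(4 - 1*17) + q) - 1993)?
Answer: I*√1659 ≈ 40.731*I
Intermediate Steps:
q = 9 (q = 9 - (5 - 1*5) = 9 - (5 - 5) = 9 - 1*0 = 9 + 0 = 9)
√((-25*(4 - 1*17) + q) - 1993) = √((-25*(4 - 1*17) + 9) - 1993) = √((-25*(4 - 17) + 9) - 1993) = √((-25*(-13) + 9) - 1993) = √((325 + 9) - 1993) = √(334 - 1993) = √(-1659) = I*√1659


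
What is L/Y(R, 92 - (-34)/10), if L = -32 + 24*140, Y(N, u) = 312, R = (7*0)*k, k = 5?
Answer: 32/3 ≈ 10.667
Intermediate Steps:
R = 0 (R = (7*0)*5 = 0*5 = 0)
L = 3328 (L = -32 + 3360 = 3328)
L/Y(R, 92 - (-34)/10) = 3328/312 = 3328*(1/312) = 32/3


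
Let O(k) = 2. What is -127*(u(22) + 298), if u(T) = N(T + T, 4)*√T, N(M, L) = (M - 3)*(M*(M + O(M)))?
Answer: -37846 - 10538968*√22 ≈ -4.9470e+7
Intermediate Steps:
N(M, L) = M*(-3 + M)*(2 + M) (N(M, L) = (M - 3)*(M*(M + 2)) = (-3 + M)*(M*(2 + M)) = M*(-3 + M)*(2 + M))
u(T) = 2*T^(3/2)*(-6 - 2*T + 4*T²) (u(T) = ((T + T)*(-6 + (T + T)² - (T + T)))*√T = ((2*T)*(-6 + (2*T)² - 2*T))*√T = ((2*T)*(-6 + 4*T² - 2*T))*√T = ((2*T)*(-6 - 2*T + 4*T²))*√T = (2*T*(-6 - 2*T + 4*T²))*√T = 2*T^(3/2)*(-6 - 2*T + 4*T²))
-127*(u(22) + 298) = -127*(4*22^(3/2)*(-3 - 1*22 + 2*22²) + 298) = -127*(4*(22*√22)*(-3 - 22 + 2*484) + 298) = -127*(4*(22*√22)*(-3 - 22 + 968) + 298) = -127*(4*(22*√22)*943 + 298) = -127*(82984*√22 + 298) = -127*(298 + 82984*√22) = -37846 - 10538968*√22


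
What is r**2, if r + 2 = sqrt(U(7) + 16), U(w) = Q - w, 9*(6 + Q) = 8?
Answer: (6 - sqrt(35))**2/9 ≈ 0.00078251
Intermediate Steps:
Q = -46/9 (Q = -6 + (1/9)*8 = -6 + 8/9 = -46/9 ≈ -5.1111)
U(w) = -46/9 - w
r = -2 + sqrt(35)/3 (r = -2 + sqrt((-46/9 - 1*7) + 16) = -2 + sqrt((-46/9 - 7) + 16) = -2 + sqrt(-109/9 + 16) = -2 + sqrt(35/9) = -2 + sqrt(35)/3 ≈ -0.027973)
r**2 = (-2 + sqrt(35)/3)**2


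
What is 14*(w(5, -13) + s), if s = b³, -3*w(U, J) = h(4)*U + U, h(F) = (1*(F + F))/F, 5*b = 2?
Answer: -8638/125 ≈ -69.104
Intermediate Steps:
b = ⅖ (b = (⅕)*2 = ⅖ ≈ 0.40000)
h(F) = 2 (h(F) = (1*(2*F))/F = (2*F)/F = 2)
w(U, J) = -U (w(U, J) = -(2*U + U)/3 = -U)
s = 8/125 (s = (⅖)³ = 8/125 ≈ 0.064000)
14*(w(5, -13) + s) = 14*(-1*5 + 8/125) = 14*(-5 + 8/125) = 14*(-617/125) = -8638/125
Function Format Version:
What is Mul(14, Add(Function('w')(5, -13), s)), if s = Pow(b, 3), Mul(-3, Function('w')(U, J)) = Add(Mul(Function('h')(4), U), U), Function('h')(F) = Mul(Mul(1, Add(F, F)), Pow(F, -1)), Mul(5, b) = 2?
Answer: Rational(-8638, 125) ≈ -69.104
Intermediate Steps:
b = Rational(2, 5) (b = Mul(Rational(1, 5), 2) = Rational(2, 5) ≈ 0.40000)
Function('h')(F) = 2 (Function('h')(F) = Mul(Mul(1, Mul(2, F)), Pow(F, -1)) = Mul(Mul(2, F), Pow(F, -1)) = 2)
Function('w')(U, J) = Mul(-1, U) (Function('w')(U, J) = Mul(Rational(-1, 3), Add(Mul(2, U), U)) = Mul(Rational(-1, 3), Mul(3, U)) = Mul(-1, U))
s = Rational(8, 125) (s = Pow(Rational(2, 5), 3) = Rational(8, 125) ≈ 0.064000)
Mul(14, Add(Function('w')(5, -13), s)) = Mul(14, Add(Mul(-1, 5), Rational(8, 125))) = Mul(14, Add(-5, Rational(8, 125))) = Mul(14, Rational(-617, 125)) = Rational(-8638, 125)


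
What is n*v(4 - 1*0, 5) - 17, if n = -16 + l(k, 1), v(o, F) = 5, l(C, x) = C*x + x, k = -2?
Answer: -102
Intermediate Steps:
l(C, x) = x + C*x
n = -17 (n = -16 + 1*(1 - 2) = -16 + 1*(-1) = -16 - 1 = -17)
n*v(4 - 1*0, 5) - 17 = -17*5 - 17 = -85 - 17 = -102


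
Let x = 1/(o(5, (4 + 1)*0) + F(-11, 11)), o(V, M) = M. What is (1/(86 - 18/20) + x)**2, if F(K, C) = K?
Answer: 549081/87628321 ≈ 0.0062660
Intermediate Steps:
x = -1/11 (x = 1/((4 + 1)*0 - 11) = 1/(5*0 - 11) = 1/(0 - 11) = 1/(-11) = -1/11 ≈ -0.090909)
(1/(86 - 18/20) + x)**2 = (1/(86 - 18/20) - 1/11)**2 = (1/(86 - 18*1/20) - 1/11)**2 = (1/(86 - 9/10) - 1/11)**2 = (1/(851/10) - 1/11)**2 = (10/851 - 1/11)**2 = (-741/9361)**2 = 549081/87628321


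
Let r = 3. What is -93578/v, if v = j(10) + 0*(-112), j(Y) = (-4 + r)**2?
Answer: -93578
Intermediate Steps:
j(Y) = 1 (j(Y) = (-4 + 3)**2 = (-1)**2 = 1)
v = 1 (v = 1 + 0*(-112) = 1 + 0 = 1)
-93578/v = -93578/1 = -93578*1 = -93578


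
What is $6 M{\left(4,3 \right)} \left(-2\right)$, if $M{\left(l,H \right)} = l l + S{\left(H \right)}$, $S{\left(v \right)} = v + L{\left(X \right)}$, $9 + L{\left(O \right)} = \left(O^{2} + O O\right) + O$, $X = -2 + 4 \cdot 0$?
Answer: $-192$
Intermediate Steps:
$X = -2$ ($X = -2 + 0 = -2$)
$L{\left(O \right)} = -9 + O + 2 O^{2}$ ($L{\left(O \right)} = -9 + \left(\left(O^{2} + O O\right) + O\right) = -9 + \left(\left(O^{2} + O^{2}\right) + O\right) = -9 + \left(2 O^{2} + O\right) = -9 + \left(O + 2 O^{2}\right) = -9 + O + 2 O^{2}$)
$S{\left(v \right)} = -3 + v$ ($S{\left(v \right)} = v - \left(11 - 8\right) = v - 3 = -3 + v$)
$M{\left(l,H \right)} = -3 + H + l^{2}$ ($M{\left(l,H \right)} = l l + \left(-3 + H\right) = l^{2} + \left(-3 + H\right) = -3 + H + l^{2}$)
$6 M{\left(4,3 \right)} \left(-2\right) = 6 \left(-3 + 3 + 4^{2}\right) \left(-2\right) = 6 \left(-3 + 3 + 16\right) \left(-2\right) = 6 \cdot 16 \left(-2\right) = 96 \left(-2\right) = -192$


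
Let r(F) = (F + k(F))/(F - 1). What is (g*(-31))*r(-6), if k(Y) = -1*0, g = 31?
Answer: -5766/7 ≈ -823.71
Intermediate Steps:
k(Y) = 0
r(F) = F/(-1 + F) (r(F) = (F + 0)/(F - 1) = F/(-1 + F))
(g*(-31))*r(-6) = (31*(-31))*(-6/(-1 - 6)) = -(-5766)/(-7) = -(-5766)*(-1)/7 = -961*6/7 = -5766/7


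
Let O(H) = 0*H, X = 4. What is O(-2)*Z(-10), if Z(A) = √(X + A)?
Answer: 0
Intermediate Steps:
O(H) = 0
Z(A) = √(4 + A)
O(-2)*Z(-10) = 0*√(4 - 10) = 0*√(-6) = 0*(I*√6) = 0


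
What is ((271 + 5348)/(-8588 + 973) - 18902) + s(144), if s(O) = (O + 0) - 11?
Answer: -142931554/7615 ≈ -18770.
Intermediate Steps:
s(O) = -11 + O (s(O) = O - 11 = -11 + O)
((271 + 5348)/(-8588 + 973) - 18902) + s(144) = ((271 + 5348)/(-8588 + 973) - 18902) + (-11 + 144) = (5619/(-7615) - 18902) + 133 = (5619*(-1/7615) - 18902) + 133 = (-5619/7615 - 18902) + 133 = -143944349/7615 + 133 = -142931554/7615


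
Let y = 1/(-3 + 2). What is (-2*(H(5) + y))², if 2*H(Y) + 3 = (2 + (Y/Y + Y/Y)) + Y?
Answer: 16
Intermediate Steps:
y = -1 (y = 1/(-1) = -1)
H(Y) = ½ + Y/2 (H(Y) = -3/2 + ((2 + (Y/Y + Y/Y)) + Y)/2 = -3/2 + ((2 + (1 + 1)) + Y)/2 = -3/2 + ((2 + 2) + Y)/2 = -3/2 + (4 + Y)/2 = -3/2 + (2 + Y/2) = ½ + Y/2)
(-2*(H(5) + y))² = (-2*((½ + (½)*5) - 1))² = (-2*((½ + 5/2) - 1))² = (-2*(3 - 1))² = (-2*2)² = (-4)² = 16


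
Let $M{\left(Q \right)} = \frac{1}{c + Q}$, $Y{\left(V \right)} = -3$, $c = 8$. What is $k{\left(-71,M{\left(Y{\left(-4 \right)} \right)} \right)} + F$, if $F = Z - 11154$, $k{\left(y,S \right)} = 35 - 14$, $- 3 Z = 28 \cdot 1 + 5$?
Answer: $-11144$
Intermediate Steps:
$Z = -11$ ($Z = - \frac{28 \cdot 1 + 5}{3} = - \frac{28 + 5}{3} = \left(- \frac{1}{3}\right) 33 = -11$)
$M{\left(Q \right)} = \frac{1}{8 + Q}$
$k{\left(y,S \right)} = 21$
$F = -11165$ ($F = -11 - 11154 = -11165$)
$k{\left(-71,M{\left(Y{\left(-4 \right)} \right)} \right)} + F = 21 - 11165 = -11144$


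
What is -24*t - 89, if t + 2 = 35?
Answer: -881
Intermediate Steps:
t = 33 (t = -2 + 35 = 33)
-24*t - 89 = -24*33 - 89 = -792 - 89 = -881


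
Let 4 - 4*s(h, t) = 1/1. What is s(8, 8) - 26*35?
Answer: -3637/4 ≈ -909.25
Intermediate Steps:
s(h, t) = ¾ (s(h, t) = 1 - ¼/1 = 1 - ¼*1 = 1 - ¼ = ¾)
s(8, 8) - 26*35 = ¾ - 26*35 = ¾ - 910 = -3637/4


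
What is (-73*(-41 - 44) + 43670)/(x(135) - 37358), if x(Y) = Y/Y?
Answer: -49875/37357 ≈ -1.3351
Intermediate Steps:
x(Y) = 1
(-73*(-41 - 44) + 43670)/(x(135) - 37358) = (-73*(-41 - 44) + 43670)/(1 - 37358) = (-73*(-85) + 43670)/(-37357) = (6205 + 43670)*(-1/37357) = 49875*(-1/37357) = -49875/37357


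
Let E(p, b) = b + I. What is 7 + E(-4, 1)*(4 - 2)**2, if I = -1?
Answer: 7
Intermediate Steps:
E(p, b) = -1 + b (E(p, b) = b - 1 = -1 + b)
7 + E(-4, 1)*(4 - 2)**2 = 7 + (-1 + 1)*(4 - 2)**2 = 7 + 0*2**2 = 7 + 0*4 = 7 + 0 = 7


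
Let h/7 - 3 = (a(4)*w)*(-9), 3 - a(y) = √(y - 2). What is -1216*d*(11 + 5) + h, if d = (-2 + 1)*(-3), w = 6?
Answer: -59481 + 378*√2 ≈ -58946.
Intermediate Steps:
a(y) = 3 - √(-2 + y) (a(y) = 3 - √(y - 2) = 3 - √(-2 + y))
d = 3 (d = -1*(-3) = 3)
h = -1113 + 378*√2 (h = 21 + 7*(((3 - √(-2 + 4))*6)*(-9)) = 21 + 7*(((3 - √2)*6)*(-9)) = 21 + 7*((18 - 6*√2)*(-9)) = 21 + 7*(-162 + 54*√2) = 21 + (-1134 + 378*√2) = -1113 + 378*√2 ≈ -578.43)
-1216*d*(11 + 5) + h = -3648*(11 + 5) + (-1113 + 378*√2) = -3648*16 + (-1113 + 378*√2) = -1216*48 + (-1113 + 378*√2) = -58368 + (-1113 + 378*√2) = -59481 + 378*√2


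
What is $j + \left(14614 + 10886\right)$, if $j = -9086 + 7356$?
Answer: $23770$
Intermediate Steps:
$j = -1730$
$j + \left(14614 + 10886\right) = -1730 + \left(14614 + 10886\right) = -1730 + 25500 = 23770$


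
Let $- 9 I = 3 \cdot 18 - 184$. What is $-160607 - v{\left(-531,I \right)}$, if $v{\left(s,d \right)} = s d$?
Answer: $-152937$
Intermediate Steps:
$I = \frac{130}{9}$ ($I = - \frac{3 \cdot 18 - 184}{9} = - \frac{54 - 184}{9} = \left(- \frac{1}{9}\right) \left(-130\right) = \frac{130}{9} \approx 14.444$)
$v{\left(s,d \right)} = d s$
$-160607 - v{\left(-531,I \right)} = -160607 - \frac{130}{9} \left(-531\right) = -160607 - -7670 = -160607 + 7670 = -152937$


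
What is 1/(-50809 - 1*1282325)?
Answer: -1/1333134 ≈ -7.5011e-7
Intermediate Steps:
1/(-50809 - 1*1282325) = 1/(-50809 - 1282325) = 1/(-1333134) = -1/1333134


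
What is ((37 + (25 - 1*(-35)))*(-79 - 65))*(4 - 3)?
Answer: -13968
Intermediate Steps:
((37 + (25 - 1*(-35)))*(-79 - 65))*(4 - 3) = ((37 + (25 + 35))*(-144))*1 = ((37 + 60)*(-144))*1 = (97*(-144))*1 = -13968*1 = -13968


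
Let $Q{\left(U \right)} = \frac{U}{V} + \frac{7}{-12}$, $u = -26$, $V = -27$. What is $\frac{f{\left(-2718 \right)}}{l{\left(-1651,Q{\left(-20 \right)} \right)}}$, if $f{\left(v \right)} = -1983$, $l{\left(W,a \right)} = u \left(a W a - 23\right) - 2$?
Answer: $- \frac{11564856}{9678679} \approx -1.1949$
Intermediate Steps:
$Q{\left(U \right)} = - \frac{7}{12} - \frac{U}{27}$ ($Q{\left(U \right)} = \frac{U}{-27} + \frac{7}{-12} = U \left(- \frac{1}{27}\right) + 7 \left(- \frac{1}{12}\right) = - \frac{U}{27} - \frac{7}{12} = - \frac{7}{12} - \frac{U}{27}$)
$l{\left(W,a \right)} = 596 - 26 W a^{2}$ ($l{\left(W,a \right)} = - 26 \left(a W a - 23\right) - 2 = - 26 \left(W a a - 23\right) - 2 = - 26 \left(W a^{2} - 23\right) - 2 = - 26 \left(-23 + W a^{2}\right) - 2 = \left(598 - 26 W a^{2}\right) - 2 = 596 - 26 W a^{2}$)
$\frac{f{\left(-2718 \right)}}{l{\left(-1651,Q{\left(-20 \right)} \right)}} = - \frac{1983}{596 - - 42926 \left(- \frac{7}{12} - - \frac{20}{27}\right)^{2}} = - \frac{1983}{596 - - 42926 \left(- \frac{7}{12} + \frac{20}{27}\right)^{2}} = - \frac{1983}{596 - - 42926 \left(\frac{17}{108}\right)^{2}} = - \frac{1983}{596 - \left(-42926\right) \frac{289}{11664}} = - \frac{1983}{596 + \frac{6202807}{5832}} = - \frac{1983}{\frac{9678679}{5832}} = \left(-1983\right) \frac{5832}{9678679} = - \frac{11564856}{9678679}$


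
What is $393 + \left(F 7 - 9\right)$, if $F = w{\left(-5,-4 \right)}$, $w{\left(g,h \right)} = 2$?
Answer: $398$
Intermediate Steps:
$F = 2$
$393 + \left(F 7 - 9\right) = 393 + \left(2 \cdot 7 - 9\right) = 393 + \left(14 - 9\right) = 393 + 5 = 398$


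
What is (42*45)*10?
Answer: 18900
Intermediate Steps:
(42*45)*10 = 1890*10 = 18900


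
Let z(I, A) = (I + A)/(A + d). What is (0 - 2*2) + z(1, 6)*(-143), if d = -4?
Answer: -1009/2 ≈ -504.50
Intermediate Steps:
z(I, A) = (A + I)/(-4 + A) (z(I, A) = (I + A)/(A - 4) = (A + I)/(-4 + A))
(0 - 2*2) + z(1, 6)*(-143) = (0 - 2*2) + ((6 + 1)/(-4 + 6))*(-143) = (0 - 4) + (7/2)*(-143) = -4 + ((½)*7)*(-143) = -4 + (7/2)*(-143) = -4 - 1001/2 = -1009/2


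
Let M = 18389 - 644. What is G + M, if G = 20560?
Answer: 38305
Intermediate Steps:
M = 17745
G + M = 20560 + 17745 = 38305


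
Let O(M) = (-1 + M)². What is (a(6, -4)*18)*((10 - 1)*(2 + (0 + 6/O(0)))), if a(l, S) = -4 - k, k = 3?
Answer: -9072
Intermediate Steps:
a(l, S) = -7 (a(l, S) = -4 - 1*3 = -4 - 3 = -7)
(a(6, -4)*18)*((10 - 1)*(2 + (0 + 6/O(0)))) = (-7*18)*((10 - 1)*(2 + (0 + 6/((-1 + 0)²)))) = -1134*(2 + (0 + 6/((-1)²))) = -1134*(2 + (0 + 6/1)) = -1134*(2 + (0 + 6*1)) = -1134*(2 + (0 + 6)) = -1134*(2 + 6) = -1134*8 = -126*72 = -9072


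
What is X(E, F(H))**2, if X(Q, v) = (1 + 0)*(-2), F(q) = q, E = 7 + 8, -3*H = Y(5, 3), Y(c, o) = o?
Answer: 4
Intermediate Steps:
H = -1 (H = -1/3*3 = -1)
E = 15
X(Q, v) = -2 (X(Q, v) = 1*(-2) = -2)
X(E, F(H))**2 = (-2)**2 = 4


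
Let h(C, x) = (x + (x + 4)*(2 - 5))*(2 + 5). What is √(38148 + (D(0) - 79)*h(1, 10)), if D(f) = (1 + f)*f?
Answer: 2*√13961 ≈ 236.31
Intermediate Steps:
D(f) = f*(1 + f)
h(C, x) = -84 - 14*x (h(C, x) = (x + (4 + x)*(-3))*7 = (x + (-12 - 3*x))*7 = (-12 - 2*x)*7 = -84 - 14*x)
√(38148 + (D(0) - 79)*h(1, 10)) = √(38148 + (0*(1 + 0) - 79)*(-84 - 14*10)) = √(38148 + (0*1 - 79)*(-84 - 140)) = √(38148 + (0 - 79)*(-224)) = √(38148 - 79*(-224)) = √(38148 + 17696) = √55844 = 2*√13961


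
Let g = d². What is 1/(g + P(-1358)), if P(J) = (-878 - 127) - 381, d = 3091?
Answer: 1/9552895 ≈ 1.0468e-7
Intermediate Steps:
g = 9554281 (g = 3091² = 9554281)
P(J) = -1386 (P(J) = -1005 - 381 = -1386)
1/(g + P(-1358)) = 1/(9554281 - 1386) = 1/9552895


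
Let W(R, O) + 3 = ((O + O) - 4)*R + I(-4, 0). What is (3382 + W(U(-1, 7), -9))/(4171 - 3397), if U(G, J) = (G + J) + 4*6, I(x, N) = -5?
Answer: 1357/387 ≈ 3.5065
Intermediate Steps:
U(G, J) = 24 + G + J (U(G, J) = (G + J) + 24 = 24 + G + J)
W(R, O) = -8 + R*(-4 + 2*O) (W(R, O) = -3 + (((O + O) - 4)*R - 5) = -3 + ((2*O - 4)*R - 5) = -3 + ((-4 + 2*O)*R - 5) = -3 + (R*(-4 + 2*O) - 5) = -3 + (-5 + R*(-4 + 2*O)) = -8 + R*(-4 + 2*O))
(3382 + W(U(-1, 7), -9))/(4171 - 3397) = (3382 + (-8 - 4*(24 - 1 + 7) + 2*(-9)*(24 - 1 + 7)))/(4171 - 3397) = (3382 + (-8 - 4*30 + 2*(-9)*30))/774 = (3382 + (-8 - 120 - 540))*(1/774) = (3382 - 668)*(1/774) = 2714*(1/774) = 1357/387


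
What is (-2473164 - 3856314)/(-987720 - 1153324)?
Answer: 3164739/1070522 ≈ 2.9563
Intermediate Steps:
(-2473164 - 3856314)/(-987720 - 1153324) = -6329478/(-2141044) = -6329478*(-1/2141044) = 3164739/1070522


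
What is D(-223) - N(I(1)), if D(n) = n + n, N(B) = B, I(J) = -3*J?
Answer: -443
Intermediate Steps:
D(n) = 2*n
D(-223) - N(I(1)) = 2*(-223) - (-3) = -446 - 1*(-3) = -446 + 3 = -443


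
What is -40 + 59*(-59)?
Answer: -3521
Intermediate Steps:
-40 + 59*(-59) = -40 - 3481 = -3521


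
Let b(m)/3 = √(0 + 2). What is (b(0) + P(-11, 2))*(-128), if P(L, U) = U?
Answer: -256 - 384*√2 ≈ -799.06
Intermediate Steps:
b(m) = 3*√2 (b(m) = 3*√(0 + 2) = 3*√2)
(b(0) + P(-11, 2))*(-128) = (3*√2 + 2)*(-128) = (2 + 3*√2)*(-128) = -256 - 384*√2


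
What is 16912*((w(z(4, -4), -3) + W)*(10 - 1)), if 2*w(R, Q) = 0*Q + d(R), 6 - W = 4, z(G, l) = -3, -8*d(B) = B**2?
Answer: 218799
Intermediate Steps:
d(B) = -B**2/8
W = 2 (W = 6 - 1*4 = 6 - 4 = 2)
w(R, Q) = -R**2/16 (w(R, Q) = (0*Q - R**2/8)/2 = (0 - R**2/8)/2 = (-R**2/8)/2 = -R**2/16)
16912*((w(z(4, -4), -3) + W)*(10 - 1)) = 16912*((-1/16*(-3)**2 + 2)*(10 - 1)) = 16912*((-1/16*9 + 2)*9) = 16912*((-9/16 + 2)*9) = 16912*((23/16)*9) = 16912*(207/16) = 218799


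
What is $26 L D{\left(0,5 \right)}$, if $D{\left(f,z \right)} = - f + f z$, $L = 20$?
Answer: $0$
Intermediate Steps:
$26 L D{\left(0,5 \right)} = 26 \cdot 20 \cdot 0 \left(-1 + 5\right) = 520 \cdot 0 \cdot 4 = 520 \cdot 0 = 0$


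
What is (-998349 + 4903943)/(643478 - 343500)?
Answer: 39853/3061 ≈ 13.020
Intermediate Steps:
(-998349 + 4903943)/(643478 - 343500) = 3905594/299978 = 3905594*(1/299978) = 39853/3061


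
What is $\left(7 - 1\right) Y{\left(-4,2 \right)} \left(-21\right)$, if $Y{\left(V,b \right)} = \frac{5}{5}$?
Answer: $-126$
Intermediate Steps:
$Y{\left(V,b \right)} = 1$ ($Y{\left(V,b \right)} = 5 \cdot \frac{1}{5} = 1$)
$\left(7 - 1\right) Y{\left(-4,2 \right)} \left(-21\right) = \left(7 - 1\right) 1 \left(-21\right) = 6 \cdot 1 \left(-21\right) = 6 \left(-21\right) = -126$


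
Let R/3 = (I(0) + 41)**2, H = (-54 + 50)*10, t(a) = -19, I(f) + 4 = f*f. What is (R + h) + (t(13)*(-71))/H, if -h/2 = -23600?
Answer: 2050931/40 ≈ 51273.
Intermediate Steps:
h = 47200 (h = -2*(-23600) = 47200)
I(f) = -4 + f**2 (I(f) = -4 + f*f = -4 + f**2)
H = -40 (H = -4*10 = -40)
R = 4107 (R = 3*((-4 + 0**2) + 41)**2 = 3*((-4 + 0) + 41)**2 = 3*(-4 + 41)**2 = 3*37**2 = 3*1369 = 4107)
(R + h) + (t(13)*(-71))/H = (4107 + 47200) - 19*(-71)/(-40) = 51307 + 1349*(-1/40) = 51307 - 1349/40 = 2050931/40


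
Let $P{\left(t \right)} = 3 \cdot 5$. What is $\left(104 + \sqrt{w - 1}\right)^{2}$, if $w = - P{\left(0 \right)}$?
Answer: $10800 + 832 i \approx 10800.0 + 832.0 i$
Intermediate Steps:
$P{\left(t \right)} = 15$
$w = -15$ ($w = \left(-1\right) 15 = -15$)
$\left(104 + \sqrt{w - 1}\right)^{2} = \left(104 + \sqrt{-15 - 1}\right)^{2} = \left(104 + \sqrt{-16}\right)^{2} = \left(104 + 4 i\right)^{2}$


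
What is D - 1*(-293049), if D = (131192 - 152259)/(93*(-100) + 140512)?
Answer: 38451524321/131212 ≈ 2.9305e+5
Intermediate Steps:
D = -21067/131212 (D = -21067/(-9300 + 140512) = -21067/131212 ≈ -0.16056)
D - 1*(-293049) = -21067/131212 - 1*(-293049) = -21067/131212 + 293049 = 38451524321/131212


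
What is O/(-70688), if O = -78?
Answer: 39/35344 ≈ 0.0011034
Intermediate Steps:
O/(-70688) = -78/(-70688) = -78*(-1/70688) = 39/35344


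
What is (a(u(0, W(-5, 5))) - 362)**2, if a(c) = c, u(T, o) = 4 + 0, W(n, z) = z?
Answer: 128164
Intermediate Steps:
u(T, o) = 4
(a(u(0, W(-5, 5))) - 362)**2 = (4 - 362)**2 = (-358)**2 = 128164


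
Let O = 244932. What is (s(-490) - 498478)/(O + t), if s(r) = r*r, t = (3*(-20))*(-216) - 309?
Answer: -86126/85861 ≈ -1.0031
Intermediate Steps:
t = 12651 (t = -60*(-216) - 309 = 12960 - 309 = 12651)
s(r) = r²
(s(-490) - 498478)/(O + t) = ((-490)² - 498478)/(244932 + 12651) = (240100 - 498478)/257583 = -258378*1/257583 = -86126/85861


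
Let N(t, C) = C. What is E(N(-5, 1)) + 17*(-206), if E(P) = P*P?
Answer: -3501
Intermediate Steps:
E(P) = P²
E(N(-5, 1)) + 17*(-206) = 1² + 17*(-206) = 1 - 3502 = -3501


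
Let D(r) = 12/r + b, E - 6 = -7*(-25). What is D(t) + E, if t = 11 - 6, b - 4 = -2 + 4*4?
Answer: 1007/5 ≈ 201.40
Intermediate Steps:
E = 181 (E = 6 - 7*(-25) = 6 + 175 = 181)
b = 18 (b = 4 + (-2 + 4*4) = 4 + (-2 + 16) = 4 + 14 = 18)
t = 5
D(r) = 18 + 12/r (D(r) = 12/r + 18 = 18 + 12/r)
D(t) + E = (18 + 12/5) + 181 = 102/5 + 181 = 1007/5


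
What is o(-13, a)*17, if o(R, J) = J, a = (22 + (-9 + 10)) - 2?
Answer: 357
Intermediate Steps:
a = 21 (a = (22 + 1) - 2 = 23 - 2 = 21)
o(-13, a)*17 = 21*17 = 357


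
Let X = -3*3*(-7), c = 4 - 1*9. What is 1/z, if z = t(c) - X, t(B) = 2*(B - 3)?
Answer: -1/79 ≈ -0.012658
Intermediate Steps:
c = -5 (c = 4 - 9 = -5)
X = 63 (X = -9*(-7) = 63)
t(B) = -6 + 2*B (t(B) = 2*(-3 + B) = -6 + 2*B)
z = -79 (z = (-6 + 2*(-5)) - 1*63 = (-6 - 10) - 63 = -16 - 63 = -79)
1/z = 1/(-79) = -1/79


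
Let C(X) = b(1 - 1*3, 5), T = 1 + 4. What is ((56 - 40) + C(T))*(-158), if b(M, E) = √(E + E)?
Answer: -2528 - 158*√10 ≈ -3027.6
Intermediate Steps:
T = 5
b(M, E) = √2*√E (b(M, E) = √(2*E) = √2*√E)
C(X) = √10 (C(X) = √2*√5 = √10)
((56 - 40) + C(T))*(-158) = ((56 - 40) + √10)*(-158) = (16 + √10)*(-158) = -2528 - 158*√10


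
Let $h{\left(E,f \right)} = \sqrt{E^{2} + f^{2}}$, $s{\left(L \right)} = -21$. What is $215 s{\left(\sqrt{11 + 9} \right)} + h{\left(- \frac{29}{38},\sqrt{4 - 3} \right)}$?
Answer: $-4515 + \frac{\sqrt{2285}}{38} \approx -4513.7$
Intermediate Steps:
$215 s{\left(\sqrt{11 + 9} \right)} + h{\left(- \frac{29}{38},\sqrt{4 - 3} \right)} = 215 \left(-21\right) + \sqrt{\left(- \frac{29}{38}\right)^{2} + \left(\sqrt{4 - 3}\right)^{2}} = -4515 + \sqrt{\left(\left(-29\right) \frac{1}{38}\right)^{2} + \left(\sqrt{1}\right)^{2}} = -4515 + \sqrt{\left(- \frac{29}{38}\right)^{2} + 1^{2}} = -4515 + \sqrt{\frac{841}{1444} + 1} = -4515 + \sqrt{\frac{2285}{1444}} = -4515 + \frac{\sqrt{2285}}{38}$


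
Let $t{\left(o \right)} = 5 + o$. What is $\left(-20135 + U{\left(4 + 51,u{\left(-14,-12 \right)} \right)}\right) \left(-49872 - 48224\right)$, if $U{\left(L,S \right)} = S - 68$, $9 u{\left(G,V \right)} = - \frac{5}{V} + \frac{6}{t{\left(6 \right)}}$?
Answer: $\frac{588601431388}{297} \approx 1.9818 \cdot 10^{9}$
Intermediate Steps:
$u{\left(G,V \right)} = \frac{2}{33} - \frac{5}{9 V}$ ($u{\left(G,V \right)} = \frac{- \frac{5}{V} + \frac{6}{5 + 6}}{9} = \frac{- \frac{5}{V} + \frac{6}{11}}{9} = \frac{\frac{6}{11} - \frac{5}{V}}{9} = \frac{2}{33} - \frac{5}{9 V}$)
$U{\left(L,S \right)} = -68 + S$
$\left(-20135 + U{\left(4 + 51,u{\left(-14,-12 \right)} \right)}\right) \left(-49872 - 48224\right) = \left(-20135 - \left(68 - \frac{-55 + 6 \left(-12\right)}{99 \left(-12\right)}\right)\right) \left(-49872 - 48224\right) = \left(-20135 - \left(68 + \frac{-55 - 72}{1188}\right)\right) \left(-98096\right) = \left(-20135 - \left(68 + \frac{1}{1188} \left(-127\right)\right)\right) \left(-98096\right) = \left(-20135 + \left(-68 + \frac{127}{1188}\right)\right) \left(-98096\right) = \left(-20135 - \frac{80657}{1188}\right) \left(-98096\right) = \left(- \frac{24001037}{1188}\right) \left(-98096\right) = \frac{588601431388}{297}$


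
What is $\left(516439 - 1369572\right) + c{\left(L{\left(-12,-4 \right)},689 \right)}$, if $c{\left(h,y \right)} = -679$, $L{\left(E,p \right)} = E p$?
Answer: $-853812$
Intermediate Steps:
$\left(516439 - 1369572\right) + c{\left(L{\left(-12,-4 \right)},689 \right)} = \left(516439 - 1369572\right) - 679 = -853133 - 679 = -853812$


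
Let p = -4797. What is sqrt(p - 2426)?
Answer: I*sqrt(7223) ≈ 84.988*I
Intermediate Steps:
sqrt(p - 2426) = sqrt(-4797 - 2426) = sqrt(-7223) = I*sqrt(7223)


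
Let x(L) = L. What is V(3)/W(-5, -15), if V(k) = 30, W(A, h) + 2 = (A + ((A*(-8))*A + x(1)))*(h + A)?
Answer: 15/2039 ≈ 0.0073565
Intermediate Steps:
W(A, h) = -2 + (A + h)*(1 + A - 8*A²) (W(A, h) = -2 + (A + ((A*(-8))*A + 1))*(h + A) = -2 + (A + ((-8*A)*A + 1))*(A + h) = -2 + (A + (-8*A² + 1))*(A + h) = -2 + (A + (1 - 8*A²))*(A + h) = -2 + (1 + A - 8*A²)*(A + h) = -2 + (A + h)*(1 + A - 8*A²))
V(3)/W(-5, -15) = 30/(-2 - 5 - 15 + (-5)² - 8*(-5)³ - 5*(-15) - 8*(-15)*(-5)²) = 30/(-2 - 5 - 15 + 25 - 8*(-125) + 75 - 8*(-15)*25) = 30/(-2 - 5 - 15 + 25 + 1000 + 75 + 3000) = 30/4078 = 30*(1/4078) = 15/2039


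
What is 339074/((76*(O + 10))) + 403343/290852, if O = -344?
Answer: -290729909/24286142 ≈ -11.971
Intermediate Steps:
339074/((76*(O + 10))) + 403343/290852 = 339074/((76*(-344 + 10))) + 403343/290852 = 339074/((76*(-334))) + 403343*(1/290852) = 339074/(-25384) + 403343/290852 = 339074*(-1/25384) + 403343/290852 = -8923/668 + 403343/290852 = -290729909/24286142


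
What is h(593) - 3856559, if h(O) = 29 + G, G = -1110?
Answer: -3857640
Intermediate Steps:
h(O) = -1081 (h(O) = 29 - 1110 = -1081)
h(593) - 3856559 = -1081 - 3856559 = -3857640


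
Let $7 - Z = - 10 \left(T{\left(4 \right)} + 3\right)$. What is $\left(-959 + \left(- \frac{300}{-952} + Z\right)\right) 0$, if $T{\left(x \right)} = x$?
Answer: $0$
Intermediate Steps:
$Z = 77$ ($Z = 7 - - 10 \left(4 + 3\right) = 7 - \left(-10\right) 7 = 7 - -70 = 7 + 70 = 77$)
$\left(-959 + \left(- \frac{300}{-952} + Z\right)\right) 0 = \left(-959 + \left(- \frac{300}{-952} + 77\right)\right) 0 = \left(-959 + \left(\left(-300\right) \left(- \frac{1}{952}\right) + 77\right)\right) 0 = \left(-959 + \left(\frac{75}{238} + 77\right)\right) 0 = \left(-959 + \frac{18401}{238}\right) 0 = \left(- \frac{209841}{238}\right) 0 = 0$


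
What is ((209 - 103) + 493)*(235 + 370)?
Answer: 362395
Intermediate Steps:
((209 - 103) + 493)*(235 + 370) = (106 + 493)*605 = 599*605 = 362395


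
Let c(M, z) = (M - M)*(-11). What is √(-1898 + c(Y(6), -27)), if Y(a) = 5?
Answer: I*√1898 ≈ 43.566*I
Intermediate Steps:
c(M, z) = 0 (c(M, z) = 0*(-11) = 0)
√(-1898 + c(Y(6), -27)) = √(-1898 + 0) = √(-1898) = I*√1898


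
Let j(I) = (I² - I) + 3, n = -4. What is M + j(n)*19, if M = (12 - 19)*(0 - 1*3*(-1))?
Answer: 416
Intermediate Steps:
j(I) = 3 + I² - I
M = -21 (M = -7*(0 - 3*(-1)) = -7*(0 + 3) = -7*3 = -21)
M + j(n)*19 = -21 + (3 + (-4)² - 1*(-4))*19 = -21 + (3 + 16 + 4)*19 = -21 + 23*19 = -21 + 437 = 416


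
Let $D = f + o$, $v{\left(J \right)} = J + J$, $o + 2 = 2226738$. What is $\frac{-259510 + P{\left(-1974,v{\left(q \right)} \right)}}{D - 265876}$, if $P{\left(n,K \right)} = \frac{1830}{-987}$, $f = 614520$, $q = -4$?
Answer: $- \frac{1422990}{14121667} \approx -0.10077$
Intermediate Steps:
$o = 2226736$ ($o = -2 + 2226738 = 2226736$)
$v{\left(J \right)} = 2 J$
$P{\left(n,K \right)} = - \frac{610}{329}$ ($P{\left(n,K \right)} = 1830 \left(- \frac{1}{987}\right) = - \frac{610}{329}$)
$D = 2841256$ ($D = 614520 + 2226736 = 2841256$)
$\frac{-259510 + P{\left(-1974,v{\left(q \right)} \right)}}{D - 265876} = \frac{-259510 - \frac{610}{329}}{2841256 - 265876} = - \frac{85379400}{329 \cdot 2575380} = \left(- \frac{85379400}{329}\right) \frac{1}{2575380} = - \frac{1422990}{14121667}$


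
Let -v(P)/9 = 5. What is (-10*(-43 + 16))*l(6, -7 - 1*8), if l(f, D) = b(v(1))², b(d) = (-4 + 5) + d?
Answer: 522720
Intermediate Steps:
v(P) = -45 (v(P) = -9*5 = -45)
b(d) = 1 + d
l(f, D) = 1936 (l(f, D) = (1 - 45)² = (-44)² = 1936)
(-10*(-43 + 16))*l(6, -7 - 1*8) = -10*(-43 + 16)*1936 = -10*(-27)*1936 = 270*1936 = 522720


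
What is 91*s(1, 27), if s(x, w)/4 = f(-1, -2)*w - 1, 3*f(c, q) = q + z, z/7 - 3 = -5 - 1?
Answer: -75712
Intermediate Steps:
z = -21 (z = 21 + 7*(-5 - 1) = 21 + 7*(-6) = 21 - 42 = -21)
f(c, q) = -7 + q/3 (f(c, q) = (q - 21)/3 = (-21 + q)/3 = -7 + q/3)
s(x, w) = -4 - 92*w/3 (s(x, w) = 4*((-7 + (1/3)*(-2))*w - 1) = 4*((-7 - 2/3)*w - 1) = 4*(-23*w/3 - 1) = 4*(-1 - 23*w/3) = -4 - 92*w/3)
91*s(1, 27) = 91*(-4 - 92/3*27) = 91*(-4 - 828) = 91*(-832) = -75712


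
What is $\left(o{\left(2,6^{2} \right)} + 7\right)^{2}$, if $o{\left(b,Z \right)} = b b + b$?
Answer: $169$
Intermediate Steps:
$o{\left(b,Z \right)} = b + b^{2}$ ($o{\left(b,Z \right)} = b^{2} + b = b + b^{2}$)
$\left(o{\left(2,6^{2} \right)} + 7\right)^{2} = \left(2 \left(1 + 2\right) + 7\right)^{2} = \left(2 \cdot 3 + 7\right)^{2} = \left(6 + 7\right)^{2} = 13^{2} = 169$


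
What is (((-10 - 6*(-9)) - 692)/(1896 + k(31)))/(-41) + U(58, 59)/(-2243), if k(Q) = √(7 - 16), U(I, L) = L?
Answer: -660012659/36732321275 - 216*I/16376425 ≈ -0.017968 - 1.319e-5*I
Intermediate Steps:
k(Q) = 3*I (k(Q) = √(-9) = 3*I)
(((-10 - 6*(-9)) - 692)/(1896 + k(31)))/(-41) + U(58, 59)/(-2243) = (((-10 - 6*(-9)) - 692)/(1896 + 3*I))/(-41) + 59/(-2243) = (((-10 + 54) - 692)*((1896 - 3*I)/3594825))*(-1/41) + 59*(-1/2243) = ((44 - 692)*((1896 - 3*I)/3594825))*(-1/41) - 59/2243 = -72*(1896 - 3*I)/399425*(-1/41) - 59/2243 = 72*(1896 - 3*I)/16376425 - 59/2243 = -59/2243 + 72*(1896 - 3*I)/16376425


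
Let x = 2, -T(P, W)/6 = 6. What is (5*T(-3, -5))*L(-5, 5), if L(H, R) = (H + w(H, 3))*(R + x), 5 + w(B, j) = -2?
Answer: 15120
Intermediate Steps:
w(B, j) = -7 (w(B, j) = -5 - 2 = -7)
T(P, W) = -36 (T(P, W) = -6*6 = -36)
L(H, R) = (-7 + H)*(2 + R) (L(H, R) = (H - 7)*(R + 2) = (-7 + H)*(2 + R))
(5*T(-3, -5))*L(-5, 5) = (5*(-36))*(-14 - 7*5 + 2*(-5) - 5*5) = -180*(-14 - 35 - 10 - 25) = -180*(-84) = 15120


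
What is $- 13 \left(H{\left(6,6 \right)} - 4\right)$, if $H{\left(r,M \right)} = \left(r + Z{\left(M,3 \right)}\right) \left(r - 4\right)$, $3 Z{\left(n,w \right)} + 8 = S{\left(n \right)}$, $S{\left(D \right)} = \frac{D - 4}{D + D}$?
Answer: $- \frac{325}{9} \approx -36.111$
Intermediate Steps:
$S{\left(D \right)} = \frac{-4 + D}{2 D}$
$Z{\left(n,w \right)} = - \frac{8}{3} + \frac{-4 + n}{6 n}$ ($Z{\left(n,w \right)} = - \frac{8}{3} + \frac{\frac{1}{2} \frac{1}{n} \left(-4 + n\right)}{3} = - \frac{8}{3} + \frac{-4 + n}{6 n}$)
$H{\left(r,M \right)} = \left(-4 + r\right) \left(r + \frac{-4 - 15 M}{6 M}\right)$ ($H{\left(r,M \right)} = \left(r + \frac{-4 - 15 M}{6 M}\right) \left(r - 4\right) = \left(r + \frac{-4 - 15 M}{6 M}\right) \left(-4 + r\right) = \left(-4 + r\right) \left(r + \frac{-4 - 15 M}{6 M}\right)$)
$- 13 \left(H{\left(6,6 \right)} - 4\right) = - 13 \left(\left(10 + 6^{2} - 39 + \frac{8}{3 \cdot 6} - \frac{4}{6}\right) - 4\right) = - 13 \left(\left(10 + 36 - 39 + \frac{8}{3} \cdot \frac{1}{6} - 4 \cdot \frac{1}{6}\right) - 4\right) = - 13 \left(\left(10 + 36 - 39 + \frac{4}{9} - \frac{2}{3}\right) - 4\right) = - 13 \left(\frac{61}{9} - 4\right) = \left(-13\right) \frac{25}{9} = - \frac{325}{9}$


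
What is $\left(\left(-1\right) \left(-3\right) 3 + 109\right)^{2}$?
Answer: $13924$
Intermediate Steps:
$\left(\left(-1\right) \left(-3\right) 3 + 109\right)^{2} = \left(3 \cdot 3 + 109\right)^{2} = \left(9 + 109\right)^{2} = 118^{2} = 13924$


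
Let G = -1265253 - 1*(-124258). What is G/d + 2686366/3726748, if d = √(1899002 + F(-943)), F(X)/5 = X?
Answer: 1343183/1863374 - 1140995*√1894287/1894287 ≈ -828.29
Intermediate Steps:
F(X) = 5*X
G = -1140995 (G = -1265253 + 124258 = -1140995)
d = √1894287 (d = √(1899002 + 5*(-943)) = √(1899002 - 4715) = √1894287 ≈ 1376.3)
G/d + 2686366/3726748 = -1140995*√1894287/1894287 + 2686366/3726748 = -1140995*√1894287/1894287 + 2686366*(1/3726748) = -1140995*√1894287/1894287 + 1343183/1863374 = 1343183/1863374 - 1140995*√1894287/1894287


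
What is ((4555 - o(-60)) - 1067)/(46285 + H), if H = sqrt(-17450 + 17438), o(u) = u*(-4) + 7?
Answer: 150009685/2142301237 - 6482*I*sqrt(3)/2142301237 ≈ 0.070023 - 5.2407e-6*I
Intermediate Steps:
o(u) = 7 - 4*u (o(u) = -4*u + 7 = 7 - 4*u)
H = 2*I*sqrt(3) (H = sqrt(-12) = 2*I*sqrt(3) ≈ 3.4641*I)
((4555 - o(-60)) - 1067)/(46285 + H) = ((4555 - (7 - 4*(-60))) - 1067)/(46285 + 2*I*sqrt(3)) = ((4555 - (7 + 240)) - 1067)/(46285 + 2*I*sqrt(3)) = ((4555 - 1*247) - 1067)/(46285 + 2*I*sqrt(3)) = ((4555 - 247) - 1067)/(46285 + 2*I*sqrt(3)) = (4308 - 1067)/(46285 + 2*I*sqrt(3)) = 3241/(46285 + 2*I*sqrt(3))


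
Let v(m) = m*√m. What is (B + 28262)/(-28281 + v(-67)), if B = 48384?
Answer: -1083812763/400057862 + 2567641*I*√67/400057862 ≈ -2.7091 + 0.052535*I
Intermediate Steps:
v(m) = m^(3/2)
(B + 28262)/(-28281 + v(-67)) = (48384 + 28262)/(-28281 + (-67)^(3/2)) = 76646/(-28281 - 67*I*√67)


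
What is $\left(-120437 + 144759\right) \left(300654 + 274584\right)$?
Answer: $13990938636$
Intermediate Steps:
$\left(-120437 + 144759\right) \left(300654 + 274584\right) = 24322 \cdot 575238 = 13990938636$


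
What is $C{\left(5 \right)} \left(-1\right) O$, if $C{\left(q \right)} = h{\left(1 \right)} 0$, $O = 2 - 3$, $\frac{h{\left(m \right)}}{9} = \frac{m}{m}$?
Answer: $0$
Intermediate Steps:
$h{\left(m \right)} = 9$ ($h{\left(m \right)} = 9 \frac{m}{m} = 9 \cdot 1 = 9$)
$O = -1$
$C{\left(q \right)} = 0$ ($C{\left(q \right)} = 9 \cdot 0 = 0$)
$C{\left(5 \right)} \left(-1\right) O = 0 \left(-1\right) \left(-1\right) = 0 \left(-1\right) = 0$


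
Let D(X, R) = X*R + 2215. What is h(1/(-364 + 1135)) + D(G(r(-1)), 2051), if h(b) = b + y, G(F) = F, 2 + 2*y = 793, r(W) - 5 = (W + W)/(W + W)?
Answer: 23001245/1542 ≈ 14917.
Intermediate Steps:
r(W) = 6 (r(W) = 5 + (W + W)/(W + W) = 5 + (2*W)/((2*W)) = 5 + (2*W)*(1/(2*W)) = 5 + 1 = 6)
y = 791/2 (y = -1 + (½)*793 = -1 + 793/2 = 791/2 ≈ 395.50)
h(b) = 791/2 + b (h(b) = b + 791/2 = 791/2 + b)
D(X, R) = 2215 + R*X (D(X, R) = R*X + 2215 = 2215 + R*X)
h(1/(-364 + 1135)) + D(G(r(-1)), 2051) = (791/2 + 1/(-364 + 1135)) + (2215 + 2051*6) = (791/2 + 1/771) + (2215 + 12306) = (791/2 + 1/771) + 14521 = 609863/1542 + 14521 = 23001245/1542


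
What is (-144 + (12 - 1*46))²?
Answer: 31684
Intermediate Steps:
(-144 + (12 - 1*46))² = (-144 + (12 - 46))² = (-144 - 34)² = (-178)² = 31684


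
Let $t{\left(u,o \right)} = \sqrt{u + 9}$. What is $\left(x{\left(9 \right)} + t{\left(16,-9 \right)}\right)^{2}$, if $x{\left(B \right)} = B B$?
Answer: $7396$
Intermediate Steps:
$x{\left(B \right)} = B^{2}$
$t{\left(u,o \right)} = \sqrt{9 + u}$
$\left(x{\left(9 \right)} + t{\left(16,-9 \right)}\right)^{2} = \left(9^{2} + \sqrt{9 + 16}\right)^{2} = \left(81 + \sqrt{25}\right)^{2} = \left(81 + 5\right)^{2} = 86^{2} = 7396$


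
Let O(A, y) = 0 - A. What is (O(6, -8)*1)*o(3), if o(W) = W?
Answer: -18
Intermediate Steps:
O(A, y) = -A
(O(6, -8)*1)*o(3) = (-1*6*1)*3 = -6*1*3 = -6*3 = -18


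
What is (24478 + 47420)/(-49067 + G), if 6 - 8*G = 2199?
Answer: -575184/394729 ≈ -1.4572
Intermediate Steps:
G = -2193/8 (G = 3/4 - 1/8*2199 = 3/4 - 2199/8 = -2193/8 ≈ -274.13)
(24478 + 47420)/(-49067 + G) = (24478 + 47420)/(-49067 - 2193/8) = 71898/(-394729/8) = 71898*(-8/394729) = -575184/394729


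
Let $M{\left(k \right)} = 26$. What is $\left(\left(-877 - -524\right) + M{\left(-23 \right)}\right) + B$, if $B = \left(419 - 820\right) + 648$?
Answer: $-80$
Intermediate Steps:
$B = 247$ ($B = -401 + 648 = 247$)
$\left(\left(-877 - -524\right) + M{\left(-23 \right)}\right) + B = \left(\left(-877 - -524\right) + 26\right) + 247 = \left(\left(-877 + 524\right) + 26\right) + 247 = \left(-353 + 26\right) + 247 = -327 + 247 = -80$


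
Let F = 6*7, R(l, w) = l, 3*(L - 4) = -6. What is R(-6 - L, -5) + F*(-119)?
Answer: -5006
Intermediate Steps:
L = 2 (L = 4 + (1/3)*(-6) = 4 - 2 = 2)
F = 42
R(-6 - L, -5) + F*(-119) = (-6 - 1*2) + 42*(-119) = (-6 - 2) - 4998 = -8 - 4998 = -5006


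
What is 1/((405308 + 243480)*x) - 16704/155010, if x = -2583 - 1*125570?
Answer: -231473253948011/2148028561450940 ≈ -0.10776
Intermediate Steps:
x = -128153 (x = -2583 - 125570 = -128153)
1/((405308 + 243480)*x) - 16704/155010 = 1/((405308 + 243480)*(-128153)) - 16704/155010 = -1/128153/648788 - 16704*1/155010 = (1/648788)*(-1/128153) - 2784/25835 = -1/83144128564 - 2784/25835 = -231473253948011/2148028561450940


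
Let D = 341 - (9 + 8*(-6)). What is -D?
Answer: -380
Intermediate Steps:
D = 380 (D = 341 - (9 - 48) = 341 - 1*(-39) = 341 + 39 = 380)
-D = -1*380 = -380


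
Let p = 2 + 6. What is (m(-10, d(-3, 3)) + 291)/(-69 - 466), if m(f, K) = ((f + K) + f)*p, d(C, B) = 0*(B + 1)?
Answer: -131/535 ≈ -0.24486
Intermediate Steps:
p = 8
d(C, B) = 0 (d(C, B) = 0*(1 + B) = 0)
m(f, K) = 8*K + 16*f (m(f, K) = ((f + K) + f)*8 = ((K + f) + f)*8 = (K + 2*f)*8 = 8*K + 16*f)
(m(-10, d(-3, 3)) + 291)/(-69 - 466) = ((8*0 + 16*(-10)) + 291)/(-69 - 466) = ((0 - 160) + 291)/(-535) = (-160 + 291)*(-1/535) = 131*(-1/535) = -131/535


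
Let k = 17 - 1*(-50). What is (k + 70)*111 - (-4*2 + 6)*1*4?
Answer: 15215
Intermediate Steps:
k = 67 (k = 17 + 50 = 67)
(k + 70)*111 - (-4*2 + 6)*1*4 = (67 + 70)*111 - (-4*2 + 6)*1*4 = 137*111 - (-8 + 6)*1*4 = 15207 - (-2*1)*4 = 15207 - (-2)*4 = 15207 - 1*(-8) = 15207 + 8 = 15215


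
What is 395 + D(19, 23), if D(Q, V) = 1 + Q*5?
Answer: 491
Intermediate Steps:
D(Q, V) = 1 + 5*Q
395 + D(19, 23) = 395 + (1 + 5*19) = 395 + (1 + 95) = 395 + 96 = 491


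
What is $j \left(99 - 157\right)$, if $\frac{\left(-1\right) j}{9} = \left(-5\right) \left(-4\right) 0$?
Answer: $0$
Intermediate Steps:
$j = 0$ ($j = - 9 \left(-5\right) \left(-4\right) 0 = - 9 \cdot 20 \cdot 0 = \left(-9\right) 0 = 0$)
$j \left(99 - 157\right) = 0 \left(99 - 157\right) = 0 \left(-58\right) = 0$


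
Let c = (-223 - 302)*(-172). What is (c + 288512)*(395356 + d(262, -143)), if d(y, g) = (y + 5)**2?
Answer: 176770725740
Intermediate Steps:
c = 90300 (c = -525*(-172) = 90300)
d(y, g) = (5 + y)**2
(c + 288512)*(395356 + d(262, -143)) = (90300 + 288512)*(395356 + (5 + 262)**2) = 378812*(395356 + 267**2) = 378812*(395356 + 71289) = 378812*466645 = 176770725740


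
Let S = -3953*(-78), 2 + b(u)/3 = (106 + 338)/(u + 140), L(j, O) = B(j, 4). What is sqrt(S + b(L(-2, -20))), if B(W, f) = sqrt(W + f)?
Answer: 2*sqrt(10791813 + 77082*sqrt(2))/sqrt(140 + sqrt(2)) ≈ 555.28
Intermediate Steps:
L(j, O) = sqrt(4 + j) (L(j, O) = sqrt(j + 4) = sqrt(4 + j))
b(u) = -6 + 1332/(140 + u) (b(u) = -6 + 3*((106 + 338)/(u + 140)) = -6 + 3*(444/(140 + u)) = -6 + 1332/(140 + u))
S = 308334
sqrt(S + b(L(-2, -20))) = sqrt(308334 + 6*(82 - sqrt(4 - 2))/(140 + sqrt(4 - 2))) = sqrt(308334 + 6*(82 - sqrt(2))/(140 + sqrt(2)))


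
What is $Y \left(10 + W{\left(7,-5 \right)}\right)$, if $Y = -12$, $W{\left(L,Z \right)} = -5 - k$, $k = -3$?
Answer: $-96$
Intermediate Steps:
$W{\left(L,Z \right)} = -2$ ($W{\left(L,Z \right)} = -5 - -3 = -5 + 3 = -2$)
$Y \left(10 + W{\left(7,-5 \right)}\right) = - 12 \left(10 - 2\right) = \left(-12\right) 8 = -96$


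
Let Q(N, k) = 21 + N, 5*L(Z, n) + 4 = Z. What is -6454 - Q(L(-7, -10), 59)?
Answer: -32364/5 ≈ -6472.8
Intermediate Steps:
L(Z, n) = -4/5 + Z/5
-6454 - Q(L(-7, -10), 59) = -6454 - (21 + (-4/5 + (1/5)*(-7))) = -6454 - (21 + (-4/5 - 7/5)) = -6454 - (21 - 11/5) = -6454 - 1*94/5 = -6454 - 94/5 = -32364/5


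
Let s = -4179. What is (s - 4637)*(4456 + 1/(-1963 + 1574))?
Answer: -15281504528/389 ≈ -3.9284e+7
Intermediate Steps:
(s - 4637)*(4456 + 1/(-1963 + 1574)) = (-4179 - 4637)*(4456 + 1/(-1963 + 1574)) = -8816*(4456 + 1/(-389)) = -8816*(4456 - 1/389) = -8816*1733383/389 = -15281504528/389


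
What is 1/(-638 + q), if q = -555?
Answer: -1/1193 ≈ -0.00083822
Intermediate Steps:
1/(-638 + q) = 1/(-638 - 555) = 1/(-1193) = -1/1193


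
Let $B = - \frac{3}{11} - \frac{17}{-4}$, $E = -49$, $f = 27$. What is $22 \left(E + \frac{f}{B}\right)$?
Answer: $- \frac{162514}{175} \approx -928.65$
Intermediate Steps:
$B = \frac{175}{44}$ ($B = \left(-3\right) \frac{1}{11} - - \frac{17}{4} = - \frac{3}{11} + \frac{17}{4} = \frac{175}{44} \approx 3.9773$)
$22 \left(E + \frac{f}{B}\right) = 22 \left(-49 + \frac{27}{\frac{175}{44}}\right) = 22 \left(-49 + 27 \cdot \frac{44}{175}\right) = 22 \left(-49 + \frac{1188}{175}\right) = 22 \left(- \frac{7387}{175}\right) = - \frac{162514}{175}$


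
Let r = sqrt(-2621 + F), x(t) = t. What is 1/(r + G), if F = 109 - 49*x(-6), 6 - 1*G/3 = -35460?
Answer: 53199/5660268311 - I*sqrt(2218)/11320536622 ≈ 9.3987e-6 - 4.1602e-9*I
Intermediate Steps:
G = 106398 (G = 18 - 3*(-35460) = 18 + 106380 = 106398)
F = 403 (F = 109 - 49*(-6) = 109 + 294 = 403)
r = I*sqrt(2218) (r = sqrt(-2621 + 403) = sqrt(-2218) = I*sqrt(2218) ≈ 47.096*I)
1/(r + G) = 1/(I*sqrt(2218) + 106398) = 1/(106398 + I*sqrt(2218))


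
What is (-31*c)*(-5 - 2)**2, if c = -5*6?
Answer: 45570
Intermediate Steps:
c = -30
(-31*c)*(-5 - 2)**2 = (-31*(-30))*(-5 - 2)**2 = 930*(-7)**2 = 930*49 = 45570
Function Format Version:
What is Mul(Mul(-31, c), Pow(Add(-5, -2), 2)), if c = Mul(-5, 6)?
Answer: 45570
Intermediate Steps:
c = -30
Mul(Mul(-31, c), Pow(Add(-5, -2), 2)) = Mul(Mul(-31, -30), Pow(Add(-5, -2), 2)) = Mul(930, Pow(-7, 2)) = Mul(930, 49) = 45570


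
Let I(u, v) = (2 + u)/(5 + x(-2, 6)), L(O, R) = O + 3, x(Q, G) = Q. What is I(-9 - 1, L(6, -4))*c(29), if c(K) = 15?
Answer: -40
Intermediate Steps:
L(O, R) = 3 + O
I(u, v) = ⅔ + u/3 (I(u, v) = (2 + u)/(5 - 2) = (2 + u)/3 = (2 + u)*(⅓) = ⅔ + u/3)
I(-9 - 1, L(6, -4))*c(29) = (⅔ + (-9 - 1)/3)*15 = (⅔ + (⅓)*(-10))*15 = (⅔ - 10/3)*15 = -8/3*15 = -40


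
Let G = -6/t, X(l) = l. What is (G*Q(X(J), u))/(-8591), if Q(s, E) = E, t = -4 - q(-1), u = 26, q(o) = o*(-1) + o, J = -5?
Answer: -39/8591 ≈ -0.0045396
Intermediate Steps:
q(o) = 0 (q(o) = -o + o = 0)
t = -4 (t = -4 - 1*0 = -4 + 0 = -4)
G = 3/2 (G = -6/(-4) = -6*(-¼) = 3/2 ≈ 1.5000)
(G*Q(X(J), u))/(-8591) = ((3/2)*26)/(-8591) = 39*(-1/8591) = -39/8591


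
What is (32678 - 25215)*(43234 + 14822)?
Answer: 433271928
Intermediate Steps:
(32678 - 25215)*(43234 + 14822) = 7463*58056 = 433271928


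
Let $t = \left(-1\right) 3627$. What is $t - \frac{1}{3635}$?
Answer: $- \frac{13184146}{3635} \approx -3627.0$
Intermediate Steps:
$t = -3627$
$t - \frac{1}{3635} = -3627 - \frac{1}{3635} = - \frac{13184146}{3635}$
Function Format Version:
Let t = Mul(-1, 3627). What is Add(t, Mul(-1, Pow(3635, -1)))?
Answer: Rational(-13184146, 3635) ≈ -3627.0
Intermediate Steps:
t = -3627
Add(t, Mul(-1, Pow(3635, -1))) = Add(-3627, Mul(-1, Pow(3635, -1))) = Add(-3627, Mul(-1, Rational(1, 3635))) = Add(-3627, Rational(-1, 3635)) = Rational(-13184146, 3635)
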